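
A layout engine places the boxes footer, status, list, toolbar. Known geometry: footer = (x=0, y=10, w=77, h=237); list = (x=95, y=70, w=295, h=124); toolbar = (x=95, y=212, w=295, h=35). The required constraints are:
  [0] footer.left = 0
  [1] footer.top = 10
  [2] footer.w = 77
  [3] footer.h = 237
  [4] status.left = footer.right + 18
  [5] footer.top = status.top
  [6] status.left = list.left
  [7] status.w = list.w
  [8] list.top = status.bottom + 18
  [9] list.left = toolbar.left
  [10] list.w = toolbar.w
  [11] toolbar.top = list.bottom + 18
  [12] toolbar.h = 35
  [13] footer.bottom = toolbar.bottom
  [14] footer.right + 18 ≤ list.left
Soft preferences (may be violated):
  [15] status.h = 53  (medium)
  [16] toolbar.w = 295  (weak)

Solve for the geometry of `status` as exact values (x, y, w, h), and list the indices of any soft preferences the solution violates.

1. status.x = 95  [status.left = footer.right + 18]
2. status.y = 10  [footer.top = status.top]
3. status.w = 295  [status.w = list.w]
4. status.h = 42  [list.top = status.bottom + 18]

status = (x=95, y=10, w=295, h=42)
violated soft preferences: 15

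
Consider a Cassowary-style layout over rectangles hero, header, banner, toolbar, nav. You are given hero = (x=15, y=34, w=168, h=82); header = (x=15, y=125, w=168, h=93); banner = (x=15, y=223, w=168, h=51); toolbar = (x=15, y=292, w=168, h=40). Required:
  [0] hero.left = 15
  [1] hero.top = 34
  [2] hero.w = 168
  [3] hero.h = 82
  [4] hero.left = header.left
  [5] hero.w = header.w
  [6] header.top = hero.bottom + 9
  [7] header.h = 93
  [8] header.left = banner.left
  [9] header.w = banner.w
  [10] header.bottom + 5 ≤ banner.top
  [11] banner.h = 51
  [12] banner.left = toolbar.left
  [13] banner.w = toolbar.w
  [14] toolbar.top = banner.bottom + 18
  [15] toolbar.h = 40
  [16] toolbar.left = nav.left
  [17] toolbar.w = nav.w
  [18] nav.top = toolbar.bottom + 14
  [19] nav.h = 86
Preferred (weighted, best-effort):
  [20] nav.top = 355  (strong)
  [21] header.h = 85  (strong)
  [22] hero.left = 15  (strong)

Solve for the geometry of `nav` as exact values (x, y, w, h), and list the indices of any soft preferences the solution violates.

1. nav.x = 15  [toolbar.left = nav.left]
2. nav.w = 168  [toolbar.w = nav.w]
3. nav.y = 346  [nav.top = toolbar.bottom + 14]
4. nav.h = 86  [nav.h = 86]

nav = (x=15, y=346, w=168, h=86)
violated soft preferences: 20, 21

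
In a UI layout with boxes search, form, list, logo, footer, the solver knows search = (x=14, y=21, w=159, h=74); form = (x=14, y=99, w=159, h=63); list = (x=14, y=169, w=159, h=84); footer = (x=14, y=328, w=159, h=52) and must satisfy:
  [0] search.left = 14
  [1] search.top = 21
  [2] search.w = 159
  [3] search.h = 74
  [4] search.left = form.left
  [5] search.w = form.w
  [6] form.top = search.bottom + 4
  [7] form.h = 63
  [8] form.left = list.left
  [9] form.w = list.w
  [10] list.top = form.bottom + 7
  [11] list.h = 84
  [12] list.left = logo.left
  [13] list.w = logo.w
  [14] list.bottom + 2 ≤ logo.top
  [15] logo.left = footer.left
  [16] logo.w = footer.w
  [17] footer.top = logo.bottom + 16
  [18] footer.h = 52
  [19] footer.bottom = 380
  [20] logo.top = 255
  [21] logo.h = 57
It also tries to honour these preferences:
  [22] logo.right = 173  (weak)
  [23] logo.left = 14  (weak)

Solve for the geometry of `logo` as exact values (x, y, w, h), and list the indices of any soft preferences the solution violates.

logo = (x=14, y=255, w=159, h=57)
violated soft preferences: none

1. logo.x = 14  [list.left = logo.left]
2. logo.w = 159  [list.w = logo.w]
3. logo.y = 255  [logo.top = 255]
4. logo.h = 57  [logo.h = 57]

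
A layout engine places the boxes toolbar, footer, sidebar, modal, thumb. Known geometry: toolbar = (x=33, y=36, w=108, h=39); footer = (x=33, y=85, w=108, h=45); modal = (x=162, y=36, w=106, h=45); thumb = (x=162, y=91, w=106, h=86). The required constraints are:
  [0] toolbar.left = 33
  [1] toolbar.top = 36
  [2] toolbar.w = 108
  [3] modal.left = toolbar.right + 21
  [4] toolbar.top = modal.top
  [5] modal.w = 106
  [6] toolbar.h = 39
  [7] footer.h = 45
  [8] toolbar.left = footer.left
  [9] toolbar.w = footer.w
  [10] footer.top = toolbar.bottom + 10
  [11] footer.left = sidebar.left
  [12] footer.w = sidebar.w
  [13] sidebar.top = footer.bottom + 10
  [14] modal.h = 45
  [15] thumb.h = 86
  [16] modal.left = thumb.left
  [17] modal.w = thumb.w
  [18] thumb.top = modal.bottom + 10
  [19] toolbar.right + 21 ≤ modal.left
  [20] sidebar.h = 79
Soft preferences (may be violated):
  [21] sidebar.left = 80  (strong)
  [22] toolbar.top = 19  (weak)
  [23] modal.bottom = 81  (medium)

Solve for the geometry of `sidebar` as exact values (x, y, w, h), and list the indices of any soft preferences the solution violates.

1. sidebar.x = 33  [footer.left = sidebar.left]
2. sidebar.w = 108  [footer.w = sidebar.w]
3. sidebar.y = 140  [sidebar.top = footer.bottom + 10]
4. sidebar.h = 79  [sidebar.h = 79]

sidebar = (x=33, y=140, w=108, h=79)
violated soft preferences: 21, 22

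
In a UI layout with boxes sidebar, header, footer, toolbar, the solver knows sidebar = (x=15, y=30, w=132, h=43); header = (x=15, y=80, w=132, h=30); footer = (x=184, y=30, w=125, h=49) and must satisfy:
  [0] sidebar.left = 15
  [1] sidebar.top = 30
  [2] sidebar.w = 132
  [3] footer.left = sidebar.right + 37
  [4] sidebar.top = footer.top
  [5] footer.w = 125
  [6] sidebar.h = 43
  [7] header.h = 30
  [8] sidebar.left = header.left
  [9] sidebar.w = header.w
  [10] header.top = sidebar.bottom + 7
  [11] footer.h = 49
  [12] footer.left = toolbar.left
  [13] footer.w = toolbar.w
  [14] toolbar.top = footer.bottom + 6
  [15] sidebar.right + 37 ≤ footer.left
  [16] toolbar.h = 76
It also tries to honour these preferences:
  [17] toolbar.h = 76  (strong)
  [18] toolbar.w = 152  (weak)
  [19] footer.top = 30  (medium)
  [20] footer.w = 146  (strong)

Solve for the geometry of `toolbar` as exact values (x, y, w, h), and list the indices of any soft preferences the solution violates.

toolbar = (x=184, y=85, w=125, h=76)
violated soft preferences: 18, 20

1. toolbar.x = 184  [footer.left = toolbar.left]
2. toolbar.w = 125  [footer.w = toolbar.w]
3. toolbar.y = 85  [toolbar.top = footer.bottom + 6]
4. toolbar.h = 76  [toolbar.h = 76]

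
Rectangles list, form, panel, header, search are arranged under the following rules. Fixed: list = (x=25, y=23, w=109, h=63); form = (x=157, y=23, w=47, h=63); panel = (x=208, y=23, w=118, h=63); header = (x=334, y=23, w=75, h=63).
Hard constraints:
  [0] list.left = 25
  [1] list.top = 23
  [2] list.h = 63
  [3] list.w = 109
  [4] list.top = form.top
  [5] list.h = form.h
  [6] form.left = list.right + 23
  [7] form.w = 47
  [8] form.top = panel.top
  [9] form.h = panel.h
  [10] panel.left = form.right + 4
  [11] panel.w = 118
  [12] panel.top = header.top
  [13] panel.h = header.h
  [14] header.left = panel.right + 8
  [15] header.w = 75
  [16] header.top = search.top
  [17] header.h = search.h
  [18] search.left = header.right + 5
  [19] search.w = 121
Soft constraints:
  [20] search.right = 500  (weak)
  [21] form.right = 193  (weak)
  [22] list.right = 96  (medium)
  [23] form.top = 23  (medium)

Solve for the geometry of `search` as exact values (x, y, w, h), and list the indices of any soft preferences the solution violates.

1. search.y = 23  [header.top = search.top]
2. search.h = 63  [header.h = search.h]
3. search.x = 414  [search.left = header.right + 5]
4. search.w = 121  [search.w = 121]

search = (x=414, y=23, w=121, h=63)
violated soft preferences: 20, 21, 22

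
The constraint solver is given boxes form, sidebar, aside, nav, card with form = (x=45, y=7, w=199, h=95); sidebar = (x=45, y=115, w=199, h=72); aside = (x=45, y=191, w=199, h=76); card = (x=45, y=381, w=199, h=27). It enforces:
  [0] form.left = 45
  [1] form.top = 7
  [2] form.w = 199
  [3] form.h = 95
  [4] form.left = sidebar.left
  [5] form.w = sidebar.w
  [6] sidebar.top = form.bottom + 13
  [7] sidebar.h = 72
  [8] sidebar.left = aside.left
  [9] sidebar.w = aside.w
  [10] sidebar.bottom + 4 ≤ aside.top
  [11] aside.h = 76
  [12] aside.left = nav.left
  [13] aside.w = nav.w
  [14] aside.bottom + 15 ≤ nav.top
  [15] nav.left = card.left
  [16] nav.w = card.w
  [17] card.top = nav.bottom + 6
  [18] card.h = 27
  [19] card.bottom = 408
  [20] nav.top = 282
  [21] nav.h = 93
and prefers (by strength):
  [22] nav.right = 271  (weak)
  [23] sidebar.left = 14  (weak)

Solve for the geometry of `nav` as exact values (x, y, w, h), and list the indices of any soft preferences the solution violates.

1. nav.x = 45  [aside.left = nav.left]
2. nav.w = 199  [aside.w = nav.w]
3. nav.y = 282  [nav.top = 282]
4. nav.h = 93  [nav.h = 93]

nav = (x=45, y=282, w=199, h=93)
violated soft preferences: 22, 23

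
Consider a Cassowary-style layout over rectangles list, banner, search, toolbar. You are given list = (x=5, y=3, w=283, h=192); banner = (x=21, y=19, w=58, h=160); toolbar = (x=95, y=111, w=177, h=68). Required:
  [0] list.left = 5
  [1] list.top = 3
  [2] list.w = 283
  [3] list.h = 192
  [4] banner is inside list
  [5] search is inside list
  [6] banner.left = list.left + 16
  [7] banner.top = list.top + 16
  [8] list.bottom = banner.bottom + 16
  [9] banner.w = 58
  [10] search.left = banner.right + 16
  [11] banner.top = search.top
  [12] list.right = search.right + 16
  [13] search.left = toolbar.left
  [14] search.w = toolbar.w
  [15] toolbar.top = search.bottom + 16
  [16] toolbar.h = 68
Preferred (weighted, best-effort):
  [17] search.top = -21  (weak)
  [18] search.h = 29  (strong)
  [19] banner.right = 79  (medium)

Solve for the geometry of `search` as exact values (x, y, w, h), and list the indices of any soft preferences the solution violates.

1. search.x = 95  [search.left = banner.right + 16]
2. search.y = 19  [banner.top = search.top]
3. search.w = 177  [list.right = search.right + 16]
4. search.h = 76  [toolbar.top = search.bottom + 16]

search = (x=95, y=19, w=177, h=76)
violated soft preferences: 17, 18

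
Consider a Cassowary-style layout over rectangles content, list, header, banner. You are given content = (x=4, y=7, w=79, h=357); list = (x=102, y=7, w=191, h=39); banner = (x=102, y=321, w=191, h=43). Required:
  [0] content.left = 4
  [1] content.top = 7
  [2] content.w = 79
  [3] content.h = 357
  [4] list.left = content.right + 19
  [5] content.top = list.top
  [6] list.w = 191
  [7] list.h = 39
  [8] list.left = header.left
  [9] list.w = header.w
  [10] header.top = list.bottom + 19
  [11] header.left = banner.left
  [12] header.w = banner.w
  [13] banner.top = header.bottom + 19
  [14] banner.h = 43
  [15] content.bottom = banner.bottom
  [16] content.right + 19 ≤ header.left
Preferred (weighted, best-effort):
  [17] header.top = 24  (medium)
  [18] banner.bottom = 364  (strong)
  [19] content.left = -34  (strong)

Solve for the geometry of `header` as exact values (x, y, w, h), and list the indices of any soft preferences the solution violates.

header = (x=102, y=65, w=191, h=237)
violated soft preferences: 17, 19

1. header.x = 102  [list.left = header.left]
2. header.w = 191  [list.w = header.w]
3. header.y = 65  [header.top = list.bottom + 19]
4. header.h = 237  [banner.top = header.bottom + 19]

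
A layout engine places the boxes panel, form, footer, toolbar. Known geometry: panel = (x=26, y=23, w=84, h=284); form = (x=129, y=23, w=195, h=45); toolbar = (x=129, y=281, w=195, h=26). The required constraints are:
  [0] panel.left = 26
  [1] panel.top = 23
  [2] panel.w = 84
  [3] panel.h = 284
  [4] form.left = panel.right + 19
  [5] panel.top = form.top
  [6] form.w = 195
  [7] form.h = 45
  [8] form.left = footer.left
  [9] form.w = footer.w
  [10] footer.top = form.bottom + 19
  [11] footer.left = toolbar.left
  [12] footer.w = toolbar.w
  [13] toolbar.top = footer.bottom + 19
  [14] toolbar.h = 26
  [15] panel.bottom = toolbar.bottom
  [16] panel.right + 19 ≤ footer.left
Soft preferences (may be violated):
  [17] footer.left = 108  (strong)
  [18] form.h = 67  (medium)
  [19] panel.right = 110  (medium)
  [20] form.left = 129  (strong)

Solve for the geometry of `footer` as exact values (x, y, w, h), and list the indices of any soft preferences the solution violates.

1. footer.x = 129  [form.left = footer.left]
2. footer.w = 195  [form.w = footer.w]
3. footer.y = 87  [footer.top = form.bottom + 19]
4. footer.h = 175  [toolbar.top = footer.bottom + 19]

footer = (x=129, y=87, w=195, h=175)
violated soft preferences: 17, 18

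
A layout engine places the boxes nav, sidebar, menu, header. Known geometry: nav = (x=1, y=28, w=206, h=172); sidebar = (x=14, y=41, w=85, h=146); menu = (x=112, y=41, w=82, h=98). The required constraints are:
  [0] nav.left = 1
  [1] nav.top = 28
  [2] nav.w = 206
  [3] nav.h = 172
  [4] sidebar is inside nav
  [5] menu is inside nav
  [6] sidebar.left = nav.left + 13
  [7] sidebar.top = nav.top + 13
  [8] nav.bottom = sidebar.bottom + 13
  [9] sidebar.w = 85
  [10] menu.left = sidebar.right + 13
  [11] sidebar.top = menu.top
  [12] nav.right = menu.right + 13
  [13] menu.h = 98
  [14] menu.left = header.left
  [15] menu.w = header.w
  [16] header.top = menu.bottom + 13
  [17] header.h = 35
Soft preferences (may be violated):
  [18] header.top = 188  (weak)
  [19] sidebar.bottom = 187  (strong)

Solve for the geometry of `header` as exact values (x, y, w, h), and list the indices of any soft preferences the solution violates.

header = (x=112, y=152, w=82, h=35)
violated soft preferences: 18

1. header.x = 112  [menu.left = header.left]
2. header.w = 82  [menu.w = header.w]
3. header.y = 152  [header.top = menu.bottom + 13]
4. header.h = 35  [header.h = 35]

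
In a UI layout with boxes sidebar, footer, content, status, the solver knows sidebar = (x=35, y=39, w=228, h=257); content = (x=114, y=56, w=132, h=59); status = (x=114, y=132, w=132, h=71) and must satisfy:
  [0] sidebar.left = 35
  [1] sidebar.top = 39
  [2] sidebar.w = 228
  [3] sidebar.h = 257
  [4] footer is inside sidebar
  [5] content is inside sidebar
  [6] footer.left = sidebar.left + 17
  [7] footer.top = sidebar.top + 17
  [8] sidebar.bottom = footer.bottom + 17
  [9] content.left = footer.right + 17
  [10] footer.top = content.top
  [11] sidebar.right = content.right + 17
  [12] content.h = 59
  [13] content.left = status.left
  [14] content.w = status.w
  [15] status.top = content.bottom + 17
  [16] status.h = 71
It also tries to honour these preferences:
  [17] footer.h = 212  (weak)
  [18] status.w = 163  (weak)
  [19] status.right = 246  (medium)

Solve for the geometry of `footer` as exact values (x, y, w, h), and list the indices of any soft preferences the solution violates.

footer = (x=52, y=56, w=45, h=223)
violated soft preferences: 17, 18

1. footer.x = 52  [footer.left = sidebar.left + 17]
2. footer.y = 56  [footer.top = sidebar.top + 17]
3. footer.h = 223  [sidebar.bottom = footer.bottom + 17]
4. footer.w = 45  [content.left = footer.right + 17]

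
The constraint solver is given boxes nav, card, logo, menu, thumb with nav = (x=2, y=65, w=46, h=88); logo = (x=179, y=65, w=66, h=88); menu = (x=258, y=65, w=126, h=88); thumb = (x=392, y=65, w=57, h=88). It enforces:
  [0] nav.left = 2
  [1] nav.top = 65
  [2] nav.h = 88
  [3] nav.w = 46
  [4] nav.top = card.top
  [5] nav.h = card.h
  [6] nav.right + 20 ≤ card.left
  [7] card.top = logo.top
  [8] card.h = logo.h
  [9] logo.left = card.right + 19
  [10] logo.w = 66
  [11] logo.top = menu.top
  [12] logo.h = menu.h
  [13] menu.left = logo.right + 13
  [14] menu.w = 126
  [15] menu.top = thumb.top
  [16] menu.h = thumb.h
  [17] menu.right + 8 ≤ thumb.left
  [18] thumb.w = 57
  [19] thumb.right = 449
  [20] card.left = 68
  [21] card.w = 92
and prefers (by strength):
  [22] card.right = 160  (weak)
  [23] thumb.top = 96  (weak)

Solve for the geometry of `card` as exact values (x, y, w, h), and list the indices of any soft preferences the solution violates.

card = (x=68, y=65, w=92, h=88)
violated soft preferences: 23

1. card.y = 65  [nav.top = card.top]
2. card.h = 88  [nav.h = card.h]
3. card.x = 68  [card.left = 68]
4. card.w = 92  [card.w = 92]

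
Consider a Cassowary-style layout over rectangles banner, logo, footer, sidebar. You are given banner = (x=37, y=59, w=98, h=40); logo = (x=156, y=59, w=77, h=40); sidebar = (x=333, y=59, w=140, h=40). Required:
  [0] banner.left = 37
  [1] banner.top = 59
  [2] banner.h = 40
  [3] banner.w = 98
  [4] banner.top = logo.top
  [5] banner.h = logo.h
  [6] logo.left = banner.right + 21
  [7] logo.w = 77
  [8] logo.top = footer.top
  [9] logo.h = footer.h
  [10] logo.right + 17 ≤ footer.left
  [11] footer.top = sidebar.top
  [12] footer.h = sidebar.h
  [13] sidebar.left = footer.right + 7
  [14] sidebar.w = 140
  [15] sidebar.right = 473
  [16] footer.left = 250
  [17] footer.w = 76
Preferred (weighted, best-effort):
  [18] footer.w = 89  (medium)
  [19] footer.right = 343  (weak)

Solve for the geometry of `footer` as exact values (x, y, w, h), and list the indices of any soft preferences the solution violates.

footer = (x=250, y=59, w=76, h=40)
violated soft preferences: 18, 19

1. footer.y = 59  [logo.top = footer.top]
2. footer.h = 40  [logo.h = footer.h]
3. footer.x = 250  [footer.left = 250]
4. footer.w = 76  [footer.w = 76]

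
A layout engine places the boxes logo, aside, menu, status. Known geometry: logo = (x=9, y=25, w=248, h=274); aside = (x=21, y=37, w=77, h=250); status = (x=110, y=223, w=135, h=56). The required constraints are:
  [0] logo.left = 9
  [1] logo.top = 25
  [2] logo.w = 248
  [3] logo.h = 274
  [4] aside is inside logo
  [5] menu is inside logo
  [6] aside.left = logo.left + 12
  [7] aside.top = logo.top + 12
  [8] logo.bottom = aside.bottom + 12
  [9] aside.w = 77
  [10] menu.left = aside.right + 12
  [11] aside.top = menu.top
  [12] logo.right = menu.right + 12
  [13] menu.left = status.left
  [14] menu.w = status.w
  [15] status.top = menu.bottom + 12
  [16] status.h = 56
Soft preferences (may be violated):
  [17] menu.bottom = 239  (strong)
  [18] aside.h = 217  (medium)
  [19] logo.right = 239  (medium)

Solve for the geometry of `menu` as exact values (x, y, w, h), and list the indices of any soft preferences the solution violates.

menu = (x=110, y=37, w=135, h=174)
violated soft preferences: 17, 18, 19

1. menu.x = 110  [menu.left = aside.right + 12]
2. menu.y = 37  [aside.top = menu.top]
3. menu.w = 135  [logo.right = menu.right + 12]
4. menu.h = 174  [status.top = menu.bottom + 12]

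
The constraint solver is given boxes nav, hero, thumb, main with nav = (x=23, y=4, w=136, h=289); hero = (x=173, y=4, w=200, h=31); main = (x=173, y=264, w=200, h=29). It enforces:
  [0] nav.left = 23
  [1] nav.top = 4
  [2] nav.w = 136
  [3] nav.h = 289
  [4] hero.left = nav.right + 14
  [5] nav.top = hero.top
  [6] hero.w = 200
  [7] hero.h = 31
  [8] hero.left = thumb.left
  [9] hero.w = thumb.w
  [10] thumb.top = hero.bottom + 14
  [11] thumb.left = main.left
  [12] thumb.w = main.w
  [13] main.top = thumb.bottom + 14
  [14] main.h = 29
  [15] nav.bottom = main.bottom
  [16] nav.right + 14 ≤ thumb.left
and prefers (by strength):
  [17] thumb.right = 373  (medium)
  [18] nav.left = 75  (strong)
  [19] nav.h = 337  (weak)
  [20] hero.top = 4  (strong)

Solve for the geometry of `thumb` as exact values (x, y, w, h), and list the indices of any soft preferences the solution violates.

1. thumb.x = 173  [hero.left = thumb.left]
2. thumb.w = 200  [hero.w = thumb.w]
3. thumb.y = 49  [thumb.top = hero.bottom + 14]
4. thumb.h = 201  [main.top = thumb.bottom + 14]

thumb = (x=173, y=49, w=200, h=201)
violated soft preferences: 18, 19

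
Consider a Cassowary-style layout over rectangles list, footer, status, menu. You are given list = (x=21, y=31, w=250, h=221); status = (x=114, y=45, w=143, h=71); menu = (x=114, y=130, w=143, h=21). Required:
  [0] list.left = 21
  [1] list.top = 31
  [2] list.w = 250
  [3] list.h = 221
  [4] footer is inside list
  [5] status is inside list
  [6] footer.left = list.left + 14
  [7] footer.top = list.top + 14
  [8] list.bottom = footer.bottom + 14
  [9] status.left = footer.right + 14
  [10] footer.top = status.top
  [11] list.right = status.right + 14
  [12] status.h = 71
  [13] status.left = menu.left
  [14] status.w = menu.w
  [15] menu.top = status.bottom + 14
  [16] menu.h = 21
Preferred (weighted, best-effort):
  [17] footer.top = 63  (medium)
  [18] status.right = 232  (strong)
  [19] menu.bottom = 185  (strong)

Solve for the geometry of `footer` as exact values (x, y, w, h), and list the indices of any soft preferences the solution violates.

footer = (x=35, y=45, w=65, h=193)
violated soft preferences: 17, 18, 19

1. footer.x = 35  [footer.left = list.left + 14]
2. footer.y = 45  [footer.top = list.top + 14]
3. footer.h = 193  [list.bottom = footer.bottom + 14]
4. footer.w = 65  [status.left = footer.right + 14]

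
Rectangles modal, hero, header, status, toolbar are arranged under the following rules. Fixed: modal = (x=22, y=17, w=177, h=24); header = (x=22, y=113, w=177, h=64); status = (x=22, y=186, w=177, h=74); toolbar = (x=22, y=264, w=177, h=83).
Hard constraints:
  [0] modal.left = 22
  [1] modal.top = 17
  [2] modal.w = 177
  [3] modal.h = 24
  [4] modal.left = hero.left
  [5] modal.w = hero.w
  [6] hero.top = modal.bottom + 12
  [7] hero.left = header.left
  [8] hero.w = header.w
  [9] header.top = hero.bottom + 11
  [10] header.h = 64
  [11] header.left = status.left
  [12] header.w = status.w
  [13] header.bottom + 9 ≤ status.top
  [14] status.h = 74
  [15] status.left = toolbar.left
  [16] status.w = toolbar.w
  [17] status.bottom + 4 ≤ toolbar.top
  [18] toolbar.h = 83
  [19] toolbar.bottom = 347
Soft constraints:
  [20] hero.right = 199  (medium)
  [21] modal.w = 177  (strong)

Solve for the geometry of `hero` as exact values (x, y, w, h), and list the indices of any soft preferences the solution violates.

hero = (x=22, y=53, w=177, h=49)
violated soft preferences: none

1. hero.x = 22  [modal.left = hero.left]
2. hero.w = 177  [modal.w = hero.w]
3. hero.y = 53  [hero.top = modal.bottom + 12]
4. hero.h = 49  [header.top = hero.bottom + 11]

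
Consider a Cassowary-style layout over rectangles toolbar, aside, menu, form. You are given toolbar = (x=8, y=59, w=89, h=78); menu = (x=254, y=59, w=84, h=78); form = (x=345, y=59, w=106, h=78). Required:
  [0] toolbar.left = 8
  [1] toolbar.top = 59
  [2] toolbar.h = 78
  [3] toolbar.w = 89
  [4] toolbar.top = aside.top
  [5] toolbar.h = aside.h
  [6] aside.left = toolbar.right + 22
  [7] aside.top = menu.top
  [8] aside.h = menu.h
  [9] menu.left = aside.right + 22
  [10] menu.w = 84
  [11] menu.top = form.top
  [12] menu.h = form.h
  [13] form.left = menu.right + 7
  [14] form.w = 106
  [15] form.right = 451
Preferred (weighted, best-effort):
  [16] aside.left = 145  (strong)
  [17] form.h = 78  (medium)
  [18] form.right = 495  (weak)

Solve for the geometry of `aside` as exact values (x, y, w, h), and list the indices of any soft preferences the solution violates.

1. aside.y = 59  [toolbar.top = aside.top]
2. aside.h = 78  [toolbar.h = aside.h]
3. aside.x = 119  [aside.left = toolbar.right + 22]
4. aside.w = 113  [menu.left = aside.right + 22]

aside = (x=119, y=59, w=113, h=78)
violated soft preferences: 16, 18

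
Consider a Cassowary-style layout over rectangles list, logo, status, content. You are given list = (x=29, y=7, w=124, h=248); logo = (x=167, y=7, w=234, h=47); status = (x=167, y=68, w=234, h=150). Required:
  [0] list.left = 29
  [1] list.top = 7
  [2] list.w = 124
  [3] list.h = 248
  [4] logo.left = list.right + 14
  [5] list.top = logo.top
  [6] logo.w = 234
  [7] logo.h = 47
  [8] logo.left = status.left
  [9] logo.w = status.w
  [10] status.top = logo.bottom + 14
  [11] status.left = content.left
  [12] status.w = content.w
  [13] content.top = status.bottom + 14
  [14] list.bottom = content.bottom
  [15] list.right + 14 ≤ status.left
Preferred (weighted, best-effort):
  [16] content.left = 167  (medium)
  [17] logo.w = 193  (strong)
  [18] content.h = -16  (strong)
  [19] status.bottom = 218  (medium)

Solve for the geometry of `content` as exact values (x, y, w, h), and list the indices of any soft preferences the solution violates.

1. content.x = 167  [status.left = content.left]
2. content.w = 234  [status.w = content.w]
3. content.y = 232  [content.top = status.bottom + 14]
4. content.h = 23  [list.bottom = content.bottom]

content = (x=167, y=232, w=234, h=23)
violated soft preferences: 17, 18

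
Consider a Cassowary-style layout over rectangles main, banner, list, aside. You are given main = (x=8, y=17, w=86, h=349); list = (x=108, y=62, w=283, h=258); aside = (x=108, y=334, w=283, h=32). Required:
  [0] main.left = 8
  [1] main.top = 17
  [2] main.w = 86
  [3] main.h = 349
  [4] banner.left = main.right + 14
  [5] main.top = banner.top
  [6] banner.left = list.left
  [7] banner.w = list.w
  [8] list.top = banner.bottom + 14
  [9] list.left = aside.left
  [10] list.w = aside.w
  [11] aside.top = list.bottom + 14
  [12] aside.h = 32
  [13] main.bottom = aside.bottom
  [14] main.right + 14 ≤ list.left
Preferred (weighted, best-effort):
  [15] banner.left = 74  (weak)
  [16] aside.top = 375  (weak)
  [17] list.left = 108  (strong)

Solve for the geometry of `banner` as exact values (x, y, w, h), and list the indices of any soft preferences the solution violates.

1. banner.x = 108  [banner.left = main.right + 14]
2. banner.y = 17  [main.top = banner.top]
3. banner.w = 283  [banner.w = list.w]
4. banner.h = 31  [list.top = banner.bottom + 14]

banner = (x=108, y=17, w=283, h=31)
violated soft preferences: 15, 16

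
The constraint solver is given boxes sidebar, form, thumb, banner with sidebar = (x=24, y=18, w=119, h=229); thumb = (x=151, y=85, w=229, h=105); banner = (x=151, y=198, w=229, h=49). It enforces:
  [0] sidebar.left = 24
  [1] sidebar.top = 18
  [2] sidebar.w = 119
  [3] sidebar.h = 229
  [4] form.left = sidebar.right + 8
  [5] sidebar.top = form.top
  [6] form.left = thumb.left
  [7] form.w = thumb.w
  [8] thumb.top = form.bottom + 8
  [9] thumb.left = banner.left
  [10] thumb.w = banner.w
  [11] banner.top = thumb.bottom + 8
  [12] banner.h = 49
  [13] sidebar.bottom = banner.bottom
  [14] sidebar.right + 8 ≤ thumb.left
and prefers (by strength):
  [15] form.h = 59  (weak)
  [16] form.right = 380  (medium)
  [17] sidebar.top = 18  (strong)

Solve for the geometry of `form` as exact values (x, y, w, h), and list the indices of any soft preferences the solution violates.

form = (x=151, y=18, w=229, h=59)
violated soft preferences: none

1. form.x = 151  [form.left = sidebar.right + 8]
2. form.y = 18  [sidebar.top = form.top]
3. form.w = 229  [form.w = thumb.w]
4. form.h = 59  [thumb.top = form.bottom + 8]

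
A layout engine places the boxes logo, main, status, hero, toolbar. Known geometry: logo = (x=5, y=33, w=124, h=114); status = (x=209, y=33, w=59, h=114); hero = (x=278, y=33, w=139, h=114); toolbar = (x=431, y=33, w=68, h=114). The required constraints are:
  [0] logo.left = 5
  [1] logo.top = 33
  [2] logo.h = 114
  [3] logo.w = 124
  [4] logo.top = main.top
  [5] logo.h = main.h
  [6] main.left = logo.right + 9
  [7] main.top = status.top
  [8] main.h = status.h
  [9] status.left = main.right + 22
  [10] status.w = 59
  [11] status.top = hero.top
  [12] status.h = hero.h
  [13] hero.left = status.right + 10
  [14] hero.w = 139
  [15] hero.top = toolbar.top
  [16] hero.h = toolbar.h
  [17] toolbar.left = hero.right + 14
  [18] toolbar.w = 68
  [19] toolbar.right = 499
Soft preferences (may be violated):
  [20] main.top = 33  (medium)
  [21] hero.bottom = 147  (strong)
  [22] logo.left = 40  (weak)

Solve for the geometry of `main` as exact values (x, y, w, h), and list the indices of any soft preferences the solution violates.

1. main.y = 33  [logo.top = main.top]
2. main.h = 114  [logo.h = main.h]
3. main.x = 138  [main.left = logo.right + 9]
4. main.w = 49  [status.left = main.right + 22]

main = (x=138, y=33, w=49, h=114)
violated soft preferences: 22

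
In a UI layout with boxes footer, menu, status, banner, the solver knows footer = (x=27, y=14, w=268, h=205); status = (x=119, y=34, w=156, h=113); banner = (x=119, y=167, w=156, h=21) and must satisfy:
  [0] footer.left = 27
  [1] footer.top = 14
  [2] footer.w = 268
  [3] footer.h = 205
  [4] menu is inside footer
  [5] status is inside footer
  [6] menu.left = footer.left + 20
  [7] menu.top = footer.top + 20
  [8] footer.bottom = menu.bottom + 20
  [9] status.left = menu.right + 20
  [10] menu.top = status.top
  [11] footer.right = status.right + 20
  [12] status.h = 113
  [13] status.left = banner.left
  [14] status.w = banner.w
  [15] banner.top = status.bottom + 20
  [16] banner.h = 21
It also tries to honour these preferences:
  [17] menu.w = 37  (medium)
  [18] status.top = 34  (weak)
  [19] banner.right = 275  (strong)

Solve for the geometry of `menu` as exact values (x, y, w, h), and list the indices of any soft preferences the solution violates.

1. menu.x = 47  [menu.left = footer.left + 20]
2. menu.y = 34  [menu.top = footer.top + 20]
3. menu.h = 165  [footer.bottom = menu.bottom + 20]
4. menu.w = 52  [status.left = menu.right + 20]

menu = (x=47, y=34, w=52, h=165)
violated soft preferences: 17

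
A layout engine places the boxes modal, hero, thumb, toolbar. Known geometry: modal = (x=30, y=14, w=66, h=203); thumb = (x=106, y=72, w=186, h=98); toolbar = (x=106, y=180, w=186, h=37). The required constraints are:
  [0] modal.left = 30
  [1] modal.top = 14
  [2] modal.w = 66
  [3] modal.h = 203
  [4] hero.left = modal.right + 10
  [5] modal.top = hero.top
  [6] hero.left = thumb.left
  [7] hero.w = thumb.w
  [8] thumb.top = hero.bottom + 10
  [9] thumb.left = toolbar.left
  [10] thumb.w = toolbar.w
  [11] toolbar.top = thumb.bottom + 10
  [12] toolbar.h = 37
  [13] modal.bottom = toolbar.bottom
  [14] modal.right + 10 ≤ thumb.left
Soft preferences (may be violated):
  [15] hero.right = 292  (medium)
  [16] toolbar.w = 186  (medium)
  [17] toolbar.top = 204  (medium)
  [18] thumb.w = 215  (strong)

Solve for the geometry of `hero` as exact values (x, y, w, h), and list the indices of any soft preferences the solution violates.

hero = (x=106, y=14, w=186, h=48)
violated soft preferences: 17, 18

1. hero.x = 106  [hero.left = modal.right + 10]
2. hero.y = 14  [modal.top = hero.top]
3. hero.w = 186  [hero.w = thumb.w]
4. hero.h = 48  [thumb.top = hero.bottom + 10]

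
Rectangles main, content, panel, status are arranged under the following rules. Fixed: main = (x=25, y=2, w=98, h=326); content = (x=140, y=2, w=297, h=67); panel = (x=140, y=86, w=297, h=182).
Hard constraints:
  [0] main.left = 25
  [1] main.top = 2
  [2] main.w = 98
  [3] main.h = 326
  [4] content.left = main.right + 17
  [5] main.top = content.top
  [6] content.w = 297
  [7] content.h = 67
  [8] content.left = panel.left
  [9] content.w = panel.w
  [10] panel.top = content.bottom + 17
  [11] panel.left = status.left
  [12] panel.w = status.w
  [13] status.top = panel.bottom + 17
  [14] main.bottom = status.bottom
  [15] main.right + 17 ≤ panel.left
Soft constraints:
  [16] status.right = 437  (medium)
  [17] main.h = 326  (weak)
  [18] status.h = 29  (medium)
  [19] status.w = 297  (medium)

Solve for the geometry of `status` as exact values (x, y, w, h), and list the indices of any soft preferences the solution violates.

1. status.x = 140  [panel.left = status.left]
2. status.w = 297  [panel.w = status.w]
3. status.y = 285  [status.top = panel.bottom + 17]
4. status.h = 43  [main.bottom = status.bottom]

status = (x=140, y=285, w=297, h=43)
violated soft preferences: 18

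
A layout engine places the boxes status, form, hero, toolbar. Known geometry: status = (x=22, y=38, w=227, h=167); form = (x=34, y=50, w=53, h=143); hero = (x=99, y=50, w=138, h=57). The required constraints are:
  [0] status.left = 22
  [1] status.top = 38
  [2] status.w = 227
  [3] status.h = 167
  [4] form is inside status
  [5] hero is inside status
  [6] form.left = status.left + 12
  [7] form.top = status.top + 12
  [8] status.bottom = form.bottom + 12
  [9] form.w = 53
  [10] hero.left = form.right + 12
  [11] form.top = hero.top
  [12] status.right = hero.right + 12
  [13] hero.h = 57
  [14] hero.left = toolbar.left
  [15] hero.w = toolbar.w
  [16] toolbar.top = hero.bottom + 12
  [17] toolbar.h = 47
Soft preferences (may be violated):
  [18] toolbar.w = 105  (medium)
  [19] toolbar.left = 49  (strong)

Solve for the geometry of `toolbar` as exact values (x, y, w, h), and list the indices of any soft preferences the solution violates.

toolbar = (x=99, y=119, w=138, h=47)
violated soft preferences: 18, 19

1. toolbar.x = 99  [hero.left = toolbar.left]
2. toolbar.w = 138  [hero.w = toolbar.w]
3. toolbar.y = 119  [toolbar.top = hero.bottom + 12]
4. toolbar.h = 47  [toolbar.h = 47]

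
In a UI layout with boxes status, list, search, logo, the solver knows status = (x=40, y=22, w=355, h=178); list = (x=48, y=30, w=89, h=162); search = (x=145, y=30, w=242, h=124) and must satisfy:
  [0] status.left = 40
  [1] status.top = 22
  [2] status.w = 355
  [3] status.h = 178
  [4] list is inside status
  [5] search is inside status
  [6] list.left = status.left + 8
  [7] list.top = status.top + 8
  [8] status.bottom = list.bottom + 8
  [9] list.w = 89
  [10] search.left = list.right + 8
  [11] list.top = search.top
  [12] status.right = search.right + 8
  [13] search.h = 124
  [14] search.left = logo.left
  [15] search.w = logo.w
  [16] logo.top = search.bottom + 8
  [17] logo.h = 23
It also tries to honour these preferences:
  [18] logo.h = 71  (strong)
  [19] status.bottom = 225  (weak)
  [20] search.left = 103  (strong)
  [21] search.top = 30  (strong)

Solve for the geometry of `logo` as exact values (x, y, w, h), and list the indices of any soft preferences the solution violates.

logo = (x=145, y=162, w=242, h=23)
violated soft preferences: 18, 19, 20

1. logo.x = 145  [search.left = logo.left]
2. logo.w = 242  [search.w = logo.w]
3. logo.y = 162  [logo.top = search.bottom + 8]
4. logo.h = 23  [logo.h = 23]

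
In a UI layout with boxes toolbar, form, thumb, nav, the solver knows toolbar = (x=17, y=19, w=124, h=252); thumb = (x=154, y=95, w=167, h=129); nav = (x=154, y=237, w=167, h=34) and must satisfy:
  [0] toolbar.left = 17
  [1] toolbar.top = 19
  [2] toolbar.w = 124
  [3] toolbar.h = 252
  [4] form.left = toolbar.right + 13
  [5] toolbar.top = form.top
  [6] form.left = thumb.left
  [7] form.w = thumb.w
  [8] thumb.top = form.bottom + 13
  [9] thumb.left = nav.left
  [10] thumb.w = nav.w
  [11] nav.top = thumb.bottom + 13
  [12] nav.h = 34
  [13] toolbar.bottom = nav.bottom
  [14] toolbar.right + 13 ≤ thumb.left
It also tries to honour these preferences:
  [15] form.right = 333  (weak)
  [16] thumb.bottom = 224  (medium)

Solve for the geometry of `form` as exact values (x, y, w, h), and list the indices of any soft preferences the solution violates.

form = (x=154, y=19, w=167, h=63)
violated soft preferences: 15

1. form.x = 154  [form.left = toolbar.right + 13]
2. form.y = 19  [toolbar.top = form.top]
3. form.w = 167  [form.w = thumb.w]
4. form.h = 63  [thumb.top = form.bottom + 13]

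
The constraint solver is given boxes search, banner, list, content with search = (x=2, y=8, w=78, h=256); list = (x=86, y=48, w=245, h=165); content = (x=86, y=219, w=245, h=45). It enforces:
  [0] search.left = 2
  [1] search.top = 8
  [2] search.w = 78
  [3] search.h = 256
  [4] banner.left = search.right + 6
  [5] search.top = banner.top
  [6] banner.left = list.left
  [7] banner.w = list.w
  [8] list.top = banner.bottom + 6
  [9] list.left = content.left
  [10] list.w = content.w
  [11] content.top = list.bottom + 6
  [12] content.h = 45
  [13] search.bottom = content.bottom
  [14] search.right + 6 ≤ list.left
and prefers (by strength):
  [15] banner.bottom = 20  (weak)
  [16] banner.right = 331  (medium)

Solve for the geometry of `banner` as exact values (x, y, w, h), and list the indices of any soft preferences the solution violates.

1. banner.x = 86  [banner.left = search.right + 6]
2. banner.y = 8  [search.top = banner.top]
3. banner.w = 245  [banner.w = list.w]
4. banner.h = 34  [list.top = banner.bottom + 6]

banner = (x=86, y=8, w=245, h=34)
violated soft preferences: 15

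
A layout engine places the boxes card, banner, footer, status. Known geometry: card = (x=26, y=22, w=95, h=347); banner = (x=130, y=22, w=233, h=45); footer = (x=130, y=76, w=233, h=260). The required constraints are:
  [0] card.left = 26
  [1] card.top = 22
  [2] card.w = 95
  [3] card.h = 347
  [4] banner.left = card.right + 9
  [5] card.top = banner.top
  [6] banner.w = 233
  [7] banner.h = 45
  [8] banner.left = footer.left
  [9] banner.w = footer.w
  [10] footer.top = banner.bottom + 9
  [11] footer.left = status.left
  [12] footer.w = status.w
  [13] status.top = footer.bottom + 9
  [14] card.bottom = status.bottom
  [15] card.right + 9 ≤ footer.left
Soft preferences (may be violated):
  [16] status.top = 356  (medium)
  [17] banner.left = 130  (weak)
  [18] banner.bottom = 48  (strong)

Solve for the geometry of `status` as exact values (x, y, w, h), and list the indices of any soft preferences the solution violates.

1. status.x = 130  [footer.left = status.left]
2. status.w = 233  [footer.w = status.w]
3. status.y = 345  [status.top = footer.bottom + 9]
4. status.h = 24  [card.bottom = status.bottom]

status = (x=130, y=345, w=233, h=24)
violated soft preferences: 16, 18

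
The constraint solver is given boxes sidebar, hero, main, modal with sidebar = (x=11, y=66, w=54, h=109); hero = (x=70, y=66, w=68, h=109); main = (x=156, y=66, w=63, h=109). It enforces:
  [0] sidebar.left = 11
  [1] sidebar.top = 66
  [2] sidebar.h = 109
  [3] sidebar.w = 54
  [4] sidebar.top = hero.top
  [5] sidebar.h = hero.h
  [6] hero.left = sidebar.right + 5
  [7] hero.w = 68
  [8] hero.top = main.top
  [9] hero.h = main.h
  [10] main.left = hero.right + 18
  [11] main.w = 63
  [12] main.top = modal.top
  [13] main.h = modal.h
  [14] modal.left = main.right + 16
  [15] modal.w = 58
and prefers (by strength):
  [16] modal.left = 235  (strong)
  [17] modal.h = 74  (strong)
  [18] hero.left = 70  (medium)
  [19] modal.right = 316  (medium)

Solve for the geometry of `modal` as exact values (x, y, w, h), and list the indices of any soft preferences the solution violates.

modal = (x=235, y=66, w=58, h=109)
violated soft preferences: 17, 19

1. modal.y = 66  [main.top = modal.top]
2. modal.h = 109  [main.h = modal.h]
3. modal.x = 235  [modal.left = main.right + 16]
4. modal.w = 58  [modal.w = 58]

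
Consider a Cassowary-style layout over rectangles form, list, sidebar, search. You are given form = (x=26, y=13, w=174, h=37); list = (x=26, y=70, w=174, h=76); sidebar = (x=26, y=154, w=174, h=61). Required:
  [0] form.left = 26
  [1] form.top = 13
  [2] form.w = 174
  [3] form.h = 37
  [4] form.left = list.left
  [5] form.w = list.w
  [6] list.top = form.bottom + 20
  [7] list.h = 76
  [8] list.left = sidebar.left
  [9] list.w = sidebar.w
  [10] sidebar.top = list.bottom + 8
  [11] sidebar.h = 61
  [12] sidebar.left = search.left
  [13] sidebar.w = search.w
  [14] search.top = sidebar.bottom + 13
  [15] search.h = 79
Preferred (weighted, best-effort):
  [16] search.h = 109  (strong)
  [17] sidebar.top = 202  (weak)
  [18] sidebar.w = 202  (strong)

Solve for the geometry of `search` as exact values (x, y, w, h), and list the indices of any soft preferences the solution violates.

1. search.x = 26  [sidebar.left = search.left]
2. search.w = 174  [sidebar.w = search.w]
3. search.y = 228  [search.top = sidebar.bottom + 13]
4. search.h = 79  [search.h = 79]

search = (x=26, y=228, w=174, h=79)
violated soft preferences: 16, 17, 18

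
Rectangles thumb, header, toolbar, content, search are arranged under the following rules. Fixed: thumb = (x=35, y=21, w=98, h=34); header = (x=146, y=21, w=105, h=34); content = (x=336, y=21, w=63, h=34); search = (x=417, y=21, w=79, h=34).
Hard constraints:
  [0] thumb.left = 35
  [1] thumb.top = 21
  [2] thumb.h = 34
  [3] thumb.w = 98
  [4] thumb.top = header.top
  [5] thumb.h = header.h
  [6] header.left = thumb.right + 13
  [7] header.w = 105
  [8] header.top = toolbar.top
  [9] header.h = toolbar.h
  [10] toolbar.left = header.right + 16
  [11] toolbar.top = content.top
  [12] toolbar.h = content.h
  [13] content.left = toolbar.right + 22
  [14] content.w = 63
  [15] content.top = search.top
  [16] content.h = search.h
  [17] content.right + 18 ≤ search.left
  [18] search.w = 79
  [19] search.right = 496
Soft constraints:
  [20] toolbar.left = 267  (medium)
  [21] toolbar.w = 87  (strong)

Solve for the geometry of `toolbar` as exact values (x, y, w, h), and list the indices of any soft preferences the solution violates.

1. toolbar.y = 21  [header.top = toolbar.top]
2. toolbar.h = 34  [header.h = toolbar.h]
3. toolbar.x = 267  [toolbar.left = header.right + 16]
4. toolbar.w = 47  [content.left = toolbar.right + 22]

toolbar = (x=267, y=21, w=47, h=34)
violated soft preferences: 21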